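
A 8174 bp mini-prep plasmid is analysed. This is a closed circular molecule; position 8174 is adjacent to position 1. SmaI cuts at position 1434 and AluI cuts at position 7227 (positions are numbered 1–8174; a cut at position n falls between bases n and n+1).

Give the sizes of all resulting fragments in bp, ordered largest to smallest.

Combined cut positions (sorted): 1434, 7227.
Circular molecule, 2 cuts → 2 fragments:
  7227 − 1434 = 5793 bp
  wrap: 8174 − 7227 + 1434 = 2381 bp
Sorted largest to smallest: 5793, 2381 bp.

5793, 2381 bp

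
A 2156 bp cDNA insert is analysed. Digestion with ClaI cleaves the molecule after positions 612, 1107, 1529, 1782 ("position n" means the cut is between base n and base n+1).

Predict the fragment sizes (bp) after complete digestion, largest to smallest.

612, 495, 422, 374, 253 bp

Linear molecule, 4 cuts → 5 fragments:
  612 − 0 = 612 bp
  1107 − 612 = 495 bp
  1529 − 1107 = 422 bp
  1782 − 1529 = 253 bp
  2156 − 1782 = 374 bp
Sorted largest to smallest: 612, 495, 422, 374, 253 bp.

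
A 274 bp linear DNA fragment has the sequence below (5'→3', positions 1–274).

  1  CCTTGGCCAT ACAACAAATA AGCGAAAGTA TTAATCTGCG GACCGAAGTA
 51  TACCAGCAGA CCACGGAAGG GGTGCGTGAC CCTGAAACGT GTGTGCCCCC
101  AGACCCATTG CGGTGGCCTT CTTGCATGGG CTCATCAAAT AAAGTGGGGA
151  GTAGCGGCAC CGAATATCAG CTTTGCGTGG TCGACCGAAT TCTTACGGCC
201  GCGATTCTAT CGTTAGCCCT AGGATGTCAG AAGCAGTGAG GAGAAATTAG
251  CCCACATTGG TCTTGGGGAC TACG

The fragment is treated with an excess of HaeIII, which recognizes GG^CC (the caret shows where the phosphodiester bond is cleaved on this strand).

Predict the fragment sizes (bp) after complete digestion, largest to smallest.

110, 82, 76, 6 bp

HaeIII sites (GGCC) start at positions 5, 115, 197.
HaeIII cuts after base 2 of each site, so after positions 6, 116, 198.
Linear molecule, 3 cuts → 4 fragments:
  1–6 → 6 bp
  7–116 → 110 bp
  117–198 → 82 bp
  199–274 → 76 bp
Sorted largest to smallest: 110, 82, 76, 6 bp.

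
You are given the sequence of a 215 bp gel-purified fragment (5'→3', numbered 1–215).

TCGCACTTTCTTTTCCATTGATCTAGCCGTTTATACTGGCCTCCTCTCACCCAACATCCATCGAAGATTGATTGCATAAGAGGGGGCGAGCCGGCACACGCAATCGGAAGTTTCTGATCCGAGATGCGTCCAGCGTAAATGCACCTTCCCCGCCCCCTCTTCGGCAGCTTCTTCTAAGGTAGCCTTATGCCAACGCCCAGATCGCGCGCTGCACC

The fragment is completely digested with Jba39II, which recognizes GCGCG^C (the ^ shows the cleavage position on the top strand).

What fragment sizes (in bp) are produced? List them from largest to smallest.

The Jba39II site (GCGCGC) starts at position 204.
Jba39II cuts after base 5 of each site (before the last base), so after position 208.
Linear molecule, 1 cut → 2 fragments:
  1–208 → 208 bp
  209–215 → 7 bp
Sorted largest to smallest: 208, 7 bp.

208, 7 bp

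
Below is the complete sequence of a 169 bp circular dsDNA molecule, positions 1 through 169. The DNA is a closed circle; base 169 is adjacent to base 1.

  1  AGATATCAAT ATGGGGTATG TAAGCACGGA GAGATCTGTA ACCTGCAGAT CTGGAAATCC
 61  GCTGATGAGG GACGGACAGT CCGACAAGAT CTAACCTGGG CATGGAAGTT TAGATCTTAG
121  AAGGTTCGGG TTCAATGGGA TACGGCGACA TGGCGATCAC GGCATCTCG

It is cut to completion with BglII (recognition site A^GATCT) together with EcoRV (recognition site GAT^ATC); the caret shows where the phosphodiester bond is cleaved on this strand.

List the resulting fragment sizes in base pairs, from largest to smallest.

61, 40, 28, 25, 15 bp

BglII sites (AGATCT) start at positions 32, 47, 87, 112.
BglII cuts after the first base of each site, so after positions 32, 47, 87, 112.
The EcoRV site (GATATC) starts at position 2.
EcoRV cuts after base 3 of each site, so after position 4.
Combined cut positions: 4, 32, 47, 87, 112.
Circular molecule, 5 cuts → 5 fragments:
  5–32 → 28 bp
  33–47 → 15 bp
  48–87 → 40 bp
  88–112 → 25 bp
  113–169 then 1–4 → 57 + 4 = 61 bp
Sorted largest to smallest: 61, 40, 28, 25, 15 bp.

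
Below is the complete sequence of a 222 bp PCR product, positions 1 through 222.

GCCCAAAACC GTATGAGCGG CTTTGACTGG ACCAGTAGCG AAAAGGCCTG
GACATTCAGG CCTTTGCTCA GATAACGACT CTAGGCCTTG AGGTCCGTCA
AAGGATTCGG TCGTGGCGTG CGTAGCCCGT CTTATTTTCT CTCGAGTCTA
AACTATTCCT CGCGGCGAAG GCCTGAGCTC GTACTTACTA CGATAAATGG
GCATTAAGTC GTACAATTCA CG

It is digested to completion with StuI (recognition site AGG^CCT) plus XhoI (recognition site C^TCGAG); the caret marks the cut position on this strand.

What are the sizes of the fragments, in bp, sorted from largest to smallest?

StuI sites (AGGCCT) start at positions 44, 58, 83, 169.
StuI cuts after base 3 of each site, so after positions 46, 60, 85, 171.
The XhoI site (CTCGAG) starts at position 141.
XhoI cuts after the first base of each site, so after position 141.
Combined cut positions: 46, 60, 85, 141, 171.
Linear molecule, 5 cuts → 6 fragments:
  1–46 → 46 bp
  47–60 → 14 bp
  61–85 → 25 bp
  86–141 → 56 bp
  142–171 → 30 bp
  172–222 → 51 bp
Sorted largest to smallest: 56, 51, 46, 30, 25, 14 bp.

56, 51, 46, 30, 25, 14 bp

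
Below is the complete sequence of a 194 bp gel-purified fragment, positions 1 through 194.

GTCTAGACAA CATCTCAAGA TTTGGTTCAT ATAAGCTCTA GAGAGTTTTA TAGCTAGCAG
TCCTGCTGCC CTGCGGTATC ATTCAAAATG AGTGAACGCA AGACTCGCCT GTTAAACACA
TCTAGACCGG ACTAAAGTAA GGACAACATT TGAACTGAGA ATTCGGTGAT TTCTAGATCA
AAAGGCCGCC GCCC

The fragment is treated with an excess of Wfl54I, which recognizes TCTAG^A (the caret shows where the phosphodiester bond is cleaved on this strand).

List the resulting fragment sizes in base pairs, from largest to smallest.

84, 51, 35, 18, 6 bp

Wfl54I sites (TCTAGA) start at positions 2, 37, 121, 172.
Wfl54I cuts after base 5 of each site (before the last base), so after positions 6, 41, 125, 176.
Linear molecule, 4 cuts → 5 fragments:
  1–6 → 6 bp
  7–41 → 35 bp
  42–125 → 84 bp
  126–176 → 51 bp
  177–194 → 18 bp
Sorted largest to smallest: 84, 51, 35, 18, 6 bp.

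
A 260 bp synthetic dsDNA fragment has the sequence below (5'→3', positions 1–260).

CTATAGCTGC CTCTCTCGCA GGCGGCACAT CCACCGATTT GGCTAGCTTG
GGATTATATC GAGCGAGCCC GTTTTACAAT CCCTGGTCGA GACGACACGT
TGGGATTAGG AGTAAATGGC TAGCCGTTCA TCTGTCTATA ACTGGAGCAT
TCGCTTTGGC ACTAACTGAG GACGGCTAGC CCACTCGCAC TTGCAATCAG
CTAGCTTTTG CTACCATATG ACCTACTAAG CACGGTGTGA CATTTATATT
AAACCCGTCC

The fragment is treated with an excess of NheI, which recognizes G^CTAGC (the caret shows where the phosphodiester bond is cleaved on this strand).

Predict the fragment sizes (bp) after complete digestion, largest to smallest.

NheI sites (GCTAGC) start at positions 42, 119, 175, 200.
NheI cuts after the first base of each site, so after positions 42, 119, 175, 200.
Linear molecule, 4 cuts → 5 fragments:
  1–42 → 42 bp
  43–119 → 77 bp
  120–175 → 56 bp
  176–200 → 25 bp
  201–260 → 60 bp
Sorted largest to smallest: 77, 60, 56, 42, 25 bp.

77, 60, 56, 42, 25 bp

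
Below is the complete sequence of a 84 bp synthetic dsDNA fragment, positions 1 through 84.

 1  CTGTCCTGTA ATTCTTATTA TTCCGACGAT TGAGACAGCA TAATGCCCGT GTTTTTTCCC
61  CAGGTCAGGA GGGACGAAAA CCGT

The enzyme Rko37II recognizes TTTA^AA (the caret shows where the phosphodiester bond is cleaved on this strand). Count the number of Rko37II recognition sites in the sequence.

No occurrence of TTTAAA is present in the sequence.
Rko37II does not cut: 0 sites.

0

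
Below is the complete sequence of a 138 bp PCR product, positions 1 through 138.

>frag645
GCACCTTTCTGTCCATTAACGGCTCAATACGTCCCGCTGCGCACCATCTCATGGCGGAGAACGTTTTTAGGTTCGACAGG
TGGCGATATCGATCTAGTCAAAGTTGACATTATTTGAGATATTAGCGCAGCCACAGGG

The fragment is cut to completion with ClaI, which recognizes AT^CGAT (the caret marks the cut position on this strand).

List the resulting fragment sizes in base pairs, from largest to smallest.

89, 49 bp

The ClaI site (ATCGAT) starts at position 88.
ClaI cuts after base 2 of each site, so after position 89.
Linear molecule, 1 cut → 2 fragments:
  1–89 → 89 bp
  90–138 → 49 bp
Sorted largest to smallest: 89, 49 bp.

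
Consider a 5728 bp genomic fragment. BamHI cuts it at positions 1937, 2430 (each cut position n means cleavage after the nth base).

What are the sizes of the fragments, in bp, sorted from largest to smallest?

3298, 1937, 493 bp

Linear molecule, 2 cuts → 3 fragments:
  1937 − 0 = 1937 bp
  2430 − 1937 = 493 bp
  5728 − 2430 = 3298 bp
Sorted largest to smallest: 3298, 1937, 493 bp.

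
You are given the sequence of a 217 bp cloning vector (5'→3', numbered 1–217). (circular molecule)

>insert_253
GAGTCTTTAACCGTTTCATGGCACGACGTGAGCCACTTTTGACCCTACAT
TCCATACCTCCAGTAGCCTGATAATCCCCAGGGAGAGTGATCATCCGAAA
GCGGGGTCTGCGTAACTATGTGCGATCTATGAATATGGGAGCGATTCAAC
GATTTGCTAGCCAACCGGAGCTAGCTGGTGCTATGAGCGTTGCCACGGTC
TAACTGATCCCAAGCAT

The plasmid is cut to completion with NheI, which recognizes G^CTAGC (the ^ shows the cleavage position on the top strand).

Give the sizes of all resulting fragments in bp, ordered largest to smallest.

203, 14 bp

NheI sites (GCTAGC) start at positions 156, 170.
NheI cuts after the first base of each site, so after positions 156, 170.
Circular molecule, 2 cuts → 2 fragments:
  157–170 → 14 bp
  171–217 then 1–156 → 47 + 156 = 203 bp
Sorted largest to smallest: 203, 14 bp.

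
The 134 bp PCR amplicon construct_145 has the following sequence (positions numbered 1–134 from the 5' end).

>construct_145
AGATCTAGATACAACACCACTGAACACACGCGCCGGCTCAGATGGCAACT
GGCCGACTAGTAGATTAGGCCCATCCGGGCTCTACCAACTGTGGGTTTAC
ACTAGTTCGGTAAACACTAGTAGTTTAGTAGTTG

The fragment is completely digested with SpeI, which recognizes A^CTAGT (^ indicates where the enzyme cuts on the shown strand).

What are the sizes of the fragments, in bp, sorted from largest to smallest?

SpeI sites (ACTAGT) start at positions 56, 101, 116.
SpeI cuts after the first base of each site, so after positions 56, 101, 116.
Linear molecule, 3 cuts → 4 fragments:
  1–56 → 56 bp
  57–101 → 45 bp
  102–116 → 15 bp
  117–134 → 18 bp
Sorted largest to smallest: 56, 45, 18, 15 bp.

56, 45, 18, 15 bp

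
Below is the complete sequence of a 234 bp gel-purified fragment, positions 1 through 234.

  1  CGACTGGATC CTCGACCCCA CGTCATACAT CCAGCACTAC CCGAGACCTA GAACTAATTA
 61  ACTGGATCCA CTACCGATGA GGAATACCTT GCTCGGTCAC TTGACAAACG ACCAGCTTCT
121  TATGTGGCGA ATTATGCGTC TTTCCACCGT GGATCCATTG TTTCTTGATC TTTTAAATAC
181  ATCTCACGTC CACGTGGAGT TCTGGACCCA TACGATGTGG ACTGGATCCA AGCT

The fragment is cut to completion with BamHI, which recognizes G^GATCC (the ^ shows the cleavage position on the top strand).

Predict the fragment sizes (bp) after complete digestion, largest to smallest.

BamHI sites (GGATCC) start at positions 6, 64, 151, 224.
BamHI cuts after the first base of each site, so after positions 6, 64, 151, 224.
Linear molecule, 4 cuts → 5 fragments:
  1–6 → 6 bp
  7–64 → 58 bp
  65–151 → 87 bp
  152–224 → 73 bp
  225–234 → 10 bp
Sorted largest to smallest: 87, 73, 58, 10, 6 bp.

87, 73, 58, 10, 6 bp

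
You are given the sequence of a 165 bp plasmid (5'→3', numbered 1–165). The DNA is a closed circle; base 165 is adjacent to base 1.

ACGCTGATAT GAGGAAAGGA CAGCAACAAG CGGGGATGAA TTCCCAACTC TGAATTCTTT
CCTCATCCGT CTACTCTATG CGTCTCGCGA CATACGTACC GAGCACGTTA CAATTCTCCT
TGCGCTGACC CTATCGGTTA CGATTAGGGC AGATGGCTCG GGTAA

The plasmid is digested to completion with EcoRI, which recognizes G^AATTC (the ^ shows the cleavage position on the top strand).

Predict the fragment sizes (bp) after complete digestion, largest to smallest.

151, 14 bp

EcoRI sites (GAATTC) start at positions 38, 52.
EcoRI cuts after the first base of each site, so after positions 38, 52.
Circular molecule, 2 cuts → 2 fragments:
  39–52 → 14 bp
  53–165 then 1–38 → 113 + 38 = 151 bp
Sorted largest to smallest: 151, 14 bp.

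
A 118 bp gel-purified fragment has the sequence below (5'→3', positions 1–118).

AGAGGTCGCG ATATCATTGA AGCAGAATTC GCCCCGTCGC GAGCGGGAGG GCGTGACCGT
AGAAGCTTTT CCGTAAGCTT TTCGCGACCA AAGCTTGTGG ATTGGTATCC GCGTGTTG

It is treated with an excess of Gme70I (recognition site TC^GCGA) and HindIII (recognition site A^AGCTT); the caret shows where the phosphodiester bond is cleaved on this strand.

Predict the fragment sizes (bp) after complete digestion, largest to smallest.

31, 27, 25, 12, 8, 8, 7 bp

Gme70I sites (TCGCGA) start at positions 6, 37, 82.
Gme70I cuts after base 2 of each site, so after positions 7, 38, 83.
HindIII sites (AAGCTT) start at positions 63, 75, 91.
HindIII cuts after the first base of each site, so after positions 63, 75, 91.
Combined cut positions: 7, 38, 63, 75, 83, 91.
Linear molecule, 6 cuts → 7 fragments:
  1–7 → 7 bp
  8–38 → 31 bp
  39–63 → 25 bp
  64–75 → 12 bp
  76–83 → 8 bp
  84–91 → 8 bp
  92–118 → 27 bp
Sorted largest to smallest: 31, 27, 25, 12, 8, 8, 7 bp.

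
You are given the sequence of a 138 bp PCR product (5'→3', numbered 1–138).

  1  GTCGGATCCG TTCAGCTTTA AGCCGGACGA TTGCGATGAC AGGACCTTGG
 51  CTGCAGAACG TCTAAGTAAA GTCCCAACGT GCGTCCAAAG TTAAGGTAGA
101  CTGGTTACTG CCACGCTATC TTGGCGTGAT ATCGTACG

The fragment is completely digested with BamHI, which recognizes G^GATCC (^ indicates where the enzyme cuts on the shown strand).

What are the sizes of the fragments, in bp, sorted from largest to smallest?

134, 4 bp

The BamHI site (GGATCC) starts at position 4.
BamHI cuts after the first base of each site, so after position 4.
Linear molecule, 1 cut → 2 fragments:
  1–4 → 4 bp
  5–138 → 134 bp
Sorted largest to smallest: 134, 4 bp.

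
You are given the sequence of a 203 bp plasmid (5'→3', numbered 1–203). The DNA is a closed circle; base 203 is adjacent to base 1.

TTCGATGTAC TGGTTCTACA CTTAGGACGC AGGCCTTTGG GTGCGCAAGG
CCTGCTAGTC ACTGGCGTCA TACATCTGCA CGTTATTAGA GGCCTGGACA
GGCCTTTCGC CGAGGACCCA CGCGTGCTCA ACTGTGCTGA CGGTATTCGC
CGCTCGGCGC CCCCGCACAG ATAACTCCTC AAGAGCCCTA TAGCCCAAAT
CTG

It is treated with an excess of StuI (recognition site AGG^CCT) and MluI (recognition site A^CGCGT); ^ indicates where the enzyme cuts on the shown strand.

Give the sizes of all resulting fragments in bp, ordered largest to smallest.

116, 42, 18, 17, 10 bp

StuI sites (AGGCCT) start at positions 31, 48, 90, 100.
StuI cuts after base 3 of each site, so after positions 33, 50, 92, 102.
The MluI site (ACGCGT) starts at position 120.
MluI cuts after the first base of each site, so after position 120.
Combined cut positions: 33, 50, 92, 102, 120.
Circular molecule, 5 cuts → 5 fragments:
  34–50 → 17 bp
  51–92 → 42 bp
  93–102 → 10 bp
  103–120 → 18 bp
  121–203 then 1–33 → 83 + 33 = 116 bp
Sorted largest to smallest: 116, 42, 18, 17, 10 bp.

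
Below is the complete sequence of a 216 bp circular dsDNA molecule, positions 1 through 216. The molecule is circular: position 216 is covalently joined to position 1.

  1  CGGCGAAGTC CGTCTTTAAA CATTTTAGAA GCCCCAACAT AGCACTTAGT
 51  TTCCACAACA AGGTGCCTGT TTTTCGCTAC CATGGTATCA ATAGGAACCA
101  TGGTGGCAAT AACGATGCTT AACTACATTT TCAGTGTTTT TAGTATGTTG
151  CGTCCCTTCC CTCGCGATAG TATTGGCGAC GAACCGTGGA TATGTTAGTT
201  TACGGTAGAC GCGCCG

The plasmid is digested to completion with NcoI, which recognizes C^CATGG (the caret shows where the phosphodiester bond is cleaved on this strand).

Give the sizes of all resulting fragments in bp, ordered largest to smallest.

198, 18 bp

NcoI sites (CCATGG) start at positions 80, 98.
NcoI cuts after the first base of each site, so after positions 80, 98.
Circular molecule, 2 cuts → 2 fragments:
  81–98 → 18 bp
  99–216 then 1–80 → 118 + 80 = 198 bp
Sorted largest to smallest: 198, 18 bp.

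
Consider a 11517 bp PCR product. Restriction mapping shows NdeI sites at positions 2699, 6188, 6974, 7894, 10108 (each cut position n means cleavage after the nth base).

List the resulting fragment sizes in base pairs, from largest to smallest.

3489, 2699, 2214, 1409, 920, 786 bp

Linear molecule, 5 cuts → 6 fragments:
  2699 − 0 = 2699 bp
  6188 − 2699 = 3489 bp
  6974 − 6188 = 786 bp
  7894 − 6974 = 920 bp
  10108 − 7894 = 2214 bp
  11517 − 10108 = 1409 bp
Sorted largest to smallest: 3489, 2699, 2214, 1409, 920, 786 bp.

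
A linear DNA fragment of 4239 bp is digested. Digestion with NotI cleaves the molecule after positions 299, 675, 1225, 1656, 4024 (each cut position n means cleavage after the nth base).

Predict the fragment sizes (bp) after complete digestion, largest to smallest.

2368, 550, 431, 376, 299, 215 bp

Linear molecule, 5 cuts → 6 fragments:
  299 − 0 = 299 bp
  675 − 299 = 376 bp
  1225 − 675 = 550 bp
  1656 − 1225 = 431 bp
  4024 − 1656 = 2368 bp
  4239 − 4024 = 215 bp
Sorted largest to smallest: 2368, 550, 431, 376, 299, 215 bp.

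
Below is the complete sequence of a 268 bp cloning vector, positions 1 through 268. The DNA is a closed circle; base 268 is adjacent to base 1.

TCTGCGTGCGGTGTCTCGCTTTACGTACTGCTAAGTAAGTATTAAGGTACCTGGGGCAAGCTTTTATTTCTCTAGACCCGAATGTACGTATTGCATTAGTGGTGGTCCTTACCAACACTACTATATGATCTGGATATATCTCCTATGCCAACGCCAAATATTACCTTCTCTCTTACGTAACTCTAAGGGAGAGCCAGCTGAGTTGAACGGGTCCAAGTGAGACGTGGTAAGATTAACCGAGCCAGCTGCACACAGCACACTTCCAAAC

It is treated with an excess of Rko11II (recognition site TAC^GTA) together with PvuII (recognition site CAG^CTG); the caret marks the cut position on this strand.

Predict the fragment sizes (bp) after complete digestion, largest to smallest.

Rko11II sites (TACGTA) start at positions 22, 85, 174.
Rko11II cuts after base 3 of each site, so after positions 24, 87, 176.
PvuII sites (CAGCTG) start at positions 195, 243.
PvuII cuts after base 3 of each site, so after positions 197, 245.
Combined cut positions: 24, 87, 176, 197, 245.
Circular molecule, 5 cuts → 5 fragments:
  25–87 → 63 bp
  88–176 → 89 bp
  177–197 → 21 bp
  198–245 → 48 bp
  246–268 then 1–24 → 23 + 24 = 47 bp
Sorted largest to smallest: 89, 63, 48, 47, 21 bp.

89, 63, 48, 47, 21 bp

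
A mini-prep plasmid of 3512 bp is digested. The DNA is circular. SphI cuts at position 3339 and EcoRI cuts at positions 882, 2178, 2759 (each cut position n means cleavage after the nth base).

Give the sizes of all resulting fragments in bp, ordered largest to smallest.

Combined cut positions (sorted): 882, 2178, 2759, 3339.
Circular molecule, 4 cuts → 4 fragments:
  2178 − 882 = 1296 bp
  2759 − 2178 = 581 bp
  3339 − 2759 = 580 bp
  wrap: 3512 − 3339 + 882 = 1055 bp
Sorted largest to smallest: 1296, 1055, 581, 580 bp.

1296, 1055, 581, 580 bp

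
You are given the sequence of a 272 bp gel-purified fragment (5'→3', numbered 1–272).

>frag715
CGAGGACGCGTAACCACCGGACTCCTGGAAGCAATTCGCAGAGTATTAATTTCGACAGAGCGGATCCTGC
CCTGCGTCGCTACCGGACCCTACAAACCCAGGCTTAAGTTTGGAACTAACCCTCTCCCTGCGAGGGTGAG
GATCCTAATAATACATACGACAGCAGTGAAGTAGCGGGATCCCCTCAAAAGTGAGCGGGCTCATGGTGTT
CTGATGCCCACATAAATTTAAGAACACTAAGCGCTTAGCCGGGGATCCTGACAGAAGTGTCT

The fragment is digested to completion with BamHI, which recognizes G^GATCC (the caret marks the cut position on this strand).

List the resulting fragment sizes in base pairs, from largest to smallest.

78, 76, 62, 37, 19 bp

BamHI sites (GGATCC) start at positions 62, 140, 177, 253.
BamHI cuts after the first base of each site, so after positions 62, 140, 177, 253.
Linear molecule, 4 cuts → 5 fragments:
  1–62 → 62 bp
  63–140 → 78 bp
  141–177 → 37 bp
  178–253 → 76 bp
  254–272 → 19 bp
Sorted largest to smallest: 78, 76, 62, 37, 19 bp.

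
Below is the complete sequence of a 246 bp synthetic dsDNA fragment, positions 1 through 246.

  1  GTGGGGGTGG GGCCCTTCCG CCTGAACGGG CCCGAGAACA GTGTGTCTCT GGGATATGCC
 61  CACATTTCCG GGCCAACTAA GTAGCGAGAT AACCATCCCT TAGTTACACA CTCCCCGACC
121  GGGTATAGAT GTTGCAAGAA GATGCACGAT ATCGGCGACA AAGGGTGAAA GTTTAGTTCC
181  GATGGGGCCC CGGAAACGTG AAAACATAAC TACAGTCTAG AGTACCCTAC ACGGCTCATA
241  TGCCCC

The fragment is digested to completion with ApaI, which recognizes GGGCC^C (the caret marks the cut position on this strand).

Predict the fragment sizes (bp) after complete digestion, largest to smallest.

157, 57, 18, 14 bp

ApaI sites (GGGCCC) start at positions 10, 28, 185.
ApaI cuts after base 5 of each site (before the last base), so after positions 14, 32, 189.
Linear molecule, 3 cuts → 4 fragments:
  1–14 → 14 bp
  15–32 → 18 bp
  33–189 → 157 bp
  190–246 → 57 bp
Sorted largest to smallest: 157, 57, 18, 14 bp.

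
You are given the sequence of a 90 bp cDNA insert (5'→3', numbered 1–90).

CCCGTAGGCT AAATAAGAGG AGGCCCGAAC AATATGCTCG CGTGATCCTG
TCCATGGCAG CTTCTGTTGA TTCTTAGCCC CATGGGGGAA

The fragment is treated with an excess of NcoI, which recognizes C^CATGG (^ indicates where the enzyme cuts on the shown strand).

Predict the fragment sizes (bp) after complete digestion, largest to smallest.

NcoI sites (CCATGG) start at positions 52, 80.
NcoI cuts after the first base of each site, so after positions 52, 80.
Linear molecule, 2 cuts → 3 fragments:
  1–52 → 52 bp
  53–80 → 28 bp
  81–90 → 10 bp
Sorted largest to smallest: 52, 28, 10 bp.

52, 28, 10 bp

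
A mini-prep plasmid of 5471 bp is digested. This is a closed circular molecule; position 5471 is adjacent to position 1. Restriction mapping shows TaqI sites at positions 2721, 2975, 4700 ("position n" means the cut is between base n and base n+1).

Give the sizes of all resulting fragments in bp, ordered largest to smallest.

3492, 1725, 254 bp

Circular molecule, 3 cuts → 3 fragments:
  2975 − 2721 = 254 bp
  4700 − 2975 = 1725 bp
  wrap: 5471 − 4700 + 2721 = 3492 bp
Sorted largest to smallest: 3492, 1725, 254 bp.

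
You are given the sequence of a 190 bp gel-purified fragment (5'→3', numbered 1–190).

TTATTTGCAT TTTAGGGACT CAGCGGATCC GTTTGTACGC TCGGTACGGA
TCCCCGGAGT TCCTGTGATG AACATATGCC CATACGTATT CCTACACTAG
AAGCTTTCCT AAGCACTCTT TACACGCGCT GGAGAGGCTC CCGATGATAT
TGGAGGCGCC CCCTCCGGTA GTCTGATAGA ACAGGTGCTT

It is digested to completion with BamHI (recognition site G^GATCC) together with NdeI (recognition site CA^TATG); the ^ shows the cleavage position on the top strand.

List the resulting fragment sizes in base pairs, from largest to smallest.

BamHI sites (GGATCC) start at positions 25, 48.
BamHI cuts after the first base of each site, so after positions 25, 48.
The NdeI site (CATATG) starts at position 73.
NdeI cuts after base 2 of each site, so after position 74.
Combined cut positions: 25, 48, 74.
Linear molecule, 3 cuts → 4 fragments:
  1–25 → 25 bp
  26–48 → 23 bp
  49–74 → 26 bp
  75–190 → 116 bp
Sorted largest to smallest: 116, 26, 25, 23 bp.

116, 26, 25, 23 bp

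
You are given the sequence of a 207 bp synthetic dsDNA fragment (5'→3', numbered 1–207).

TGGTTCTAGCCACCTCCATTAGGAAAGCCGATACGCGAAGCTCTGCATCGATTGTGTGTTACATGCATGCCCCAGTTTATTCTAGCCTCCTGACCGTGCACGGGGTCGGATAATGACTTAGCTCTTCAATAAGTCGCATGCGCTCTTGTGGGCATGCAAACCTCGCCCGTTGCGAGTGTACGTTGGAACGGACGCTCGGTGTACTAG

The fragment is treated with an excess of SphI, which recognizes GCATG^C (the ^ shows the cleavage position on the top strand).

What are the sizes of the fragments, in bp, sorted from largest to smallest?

71, 69, 51, 16 bp

SphI sites (GCATGC) start at positions 65, 136, 152.
SphI cuts after base 5 of each site (before the last base), so after positions 69, 140, 156.
Linear molecule, 3 cuts → 4 fragments:
  1–69 → 69 bp
  70–140 → 71 bp
  141–156 → 16 bp
  157–207 → 51 bp
Sorted largest to smallest: 71, 69, 51, 16 bp.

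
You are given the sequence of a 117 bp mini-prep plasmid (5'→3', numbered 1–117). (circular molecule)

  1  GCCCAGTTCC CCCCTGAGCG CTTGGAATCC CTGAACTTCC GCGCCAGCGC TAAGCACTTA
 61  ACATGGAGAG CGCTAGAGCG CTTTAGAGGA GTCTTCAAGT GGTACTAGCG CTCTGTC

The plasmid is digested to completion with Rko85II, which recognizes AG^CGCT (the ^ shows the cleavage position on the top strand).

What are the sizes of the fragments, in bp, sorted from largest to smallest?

Rko85II sites (AGCGCT) start at positions 17, 46, 69, 77, 107.
Rko85II cuts after base 2 of each site, so after positions 18, 47, 70, 78, 108.
Circular molecule, 5 cuts → 5 fragments:
  19–47 → 29 bp
  48–70 → 23 bp
  71–78 → 8 bp
  79–108 → 30 bp
  109–117 then 1–18 → 9 + 18 = 27 bp
Sorted largest to smallest: 30, 29, 27, 23, 8 bp.

30, 29, 27, 23, 8 bp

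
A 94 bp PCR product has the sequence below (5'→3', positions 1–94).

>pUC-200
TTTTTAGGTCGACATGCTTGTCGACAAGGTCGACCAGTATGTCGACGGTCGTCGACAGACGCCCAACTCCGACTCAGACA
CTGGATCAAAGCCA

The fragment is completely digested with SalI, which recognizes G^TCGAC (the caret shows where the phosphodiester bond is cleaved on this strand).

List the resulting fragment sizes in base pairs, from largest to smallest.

43, 12, 12, 10, 9, 8 bp

SalI sites (GTCGAC) start at positions 8, 20, 29, 41, 51.
SalI cuts after the first base of each site, so after positions 8, 20, 29, 41, 51.
Linear molecule, 5 cuts → 6 fragments:
  1–8 → 8 bp
  9–20 → 12 bp
  21–29 → 9 bp
  30–41 → 12 bp
  42–51 → 10 bp
  52–94 → 43 bp
Sorted largest to smallest: 43, 12, 12, 10, 9, 8 bp.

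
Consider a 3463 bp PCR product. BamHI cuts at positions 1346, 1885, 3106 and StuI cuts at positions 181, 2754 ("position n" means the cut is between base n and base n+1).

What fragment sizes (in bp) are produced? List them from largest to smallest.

Combined cut positions (sorted): 181, 1346, 1885, 2754, 3106.
Linear molecule, 5 cuts → 6 fragments:
  181 − 0 = 181 bp
  1346 − 181 = 1165 bp
  1885 − 1346 = 539 bp
  2754 − 1885 = 869 bp
  3106 − 2754 = 352 bp
  3463 − 3106 = 357 bp
Sorted largest to smallest: 1165, 869, 539, 357, 352, 181 bp.

1165, 869, 539, 357, 352, 181 bp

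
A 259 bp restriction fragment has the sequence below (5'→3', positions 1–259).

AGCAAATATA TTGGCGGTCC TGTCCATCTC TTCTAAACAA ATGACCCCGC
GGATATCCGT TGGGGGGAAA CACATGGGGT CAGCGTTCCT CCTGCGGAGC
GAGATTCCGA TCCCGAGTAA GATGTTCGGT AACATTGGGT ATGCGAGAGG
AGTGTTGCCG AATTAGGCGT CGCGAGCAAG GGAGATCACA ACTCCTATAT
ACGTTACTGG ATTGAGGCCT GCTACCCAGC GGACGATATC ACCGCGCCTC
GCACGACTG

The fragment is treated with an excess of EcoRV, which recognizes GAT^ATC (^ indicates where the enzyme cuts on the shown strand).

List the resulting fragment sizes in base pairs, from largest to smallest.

EcoRV sites (GATATC) start at positions 52, 235.
EcoRV cuts after base 3 of each site, so after positions 54, 237.
Linear molecule, 2 cuts → 3 fragments:
  1–54 → 54 bp
  55–237 → 183 bp
  238–259 → 22 bp
Sorted largest to smallest: 183, 54, 22 bp.

183, 54, 22 bp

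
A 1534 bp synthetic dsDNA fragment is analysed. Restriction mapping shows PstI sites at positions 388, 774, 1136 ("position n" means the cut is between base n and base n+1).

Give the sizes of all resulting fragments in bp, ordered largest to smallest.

Linear molecule, 3 cuts → 4 fragments:
  388 − 0 = 388 bp
  774 − 388 = 386 bp
  1136 − 774 = 362 bp
  1534 − 1136 = 398 bp
Sorted largest to smallest: 398, 388, 386, 362 bp.

398, 388, 386, 362 bp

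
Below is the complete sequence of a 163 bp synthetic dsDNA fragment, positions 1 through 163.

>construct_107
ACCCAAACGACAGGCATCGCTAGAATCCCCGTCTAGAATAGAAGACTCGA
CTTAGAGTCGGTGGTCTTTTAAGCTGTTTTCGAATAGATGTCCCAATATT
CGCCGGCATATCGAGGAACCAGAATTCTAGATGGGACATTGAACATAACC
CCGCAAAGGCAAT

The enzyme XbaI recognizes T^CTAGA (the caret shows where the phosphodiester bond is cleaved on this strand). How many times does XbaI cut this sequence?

2

TCTAGA occurs starting at positions 32, 126.
XbaI cuts at 2 sites.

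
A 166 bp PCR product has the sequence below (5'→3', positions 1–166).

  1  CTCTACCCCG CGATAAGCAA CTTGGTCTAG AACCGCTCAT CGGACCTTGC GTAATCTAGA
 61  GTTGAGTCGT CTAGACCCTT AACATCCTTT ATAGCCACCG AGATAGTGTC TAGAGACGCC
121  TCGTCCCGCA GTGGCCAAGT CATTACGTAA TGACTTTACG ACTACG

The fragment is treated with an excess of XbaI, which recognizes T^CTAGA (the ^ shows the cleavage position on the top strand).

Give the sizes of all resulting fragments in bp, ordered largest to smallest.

57, 39, 29, 26, 15 bp

XbaI sites (TCTAGA) start at positions 26, 55, 70, 109.
XbaI cuts after the first base of each site, so after positions 26, 55, 70, 109.
Linear molecule, 4 cuts → 5 fragments:
  1–26 → 26 bp
  27–55 → 29 bp
  56–70 → 15 bp
  71–109 → 39 bp
  110–166 → 57 bp
Sorted largest to smallest: 57, 39, 29, 26, 15 bp.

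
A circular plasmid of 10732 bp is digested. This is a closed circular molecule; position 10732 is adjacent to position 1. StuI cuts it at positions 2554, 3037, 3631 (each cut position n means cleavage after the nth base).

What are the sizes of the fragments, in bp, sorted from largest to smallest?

9655, 594, 483 bp

Circular molecule, 3 cuts → 3 fragments:
  3037 − 2554 = 483 bp
  3631 − 3037 = 594 bp
  wrap: 10732 − 3631 + 2554 = 9655 bp
Sorted largest to smallest: 9655, 594, 483 bp.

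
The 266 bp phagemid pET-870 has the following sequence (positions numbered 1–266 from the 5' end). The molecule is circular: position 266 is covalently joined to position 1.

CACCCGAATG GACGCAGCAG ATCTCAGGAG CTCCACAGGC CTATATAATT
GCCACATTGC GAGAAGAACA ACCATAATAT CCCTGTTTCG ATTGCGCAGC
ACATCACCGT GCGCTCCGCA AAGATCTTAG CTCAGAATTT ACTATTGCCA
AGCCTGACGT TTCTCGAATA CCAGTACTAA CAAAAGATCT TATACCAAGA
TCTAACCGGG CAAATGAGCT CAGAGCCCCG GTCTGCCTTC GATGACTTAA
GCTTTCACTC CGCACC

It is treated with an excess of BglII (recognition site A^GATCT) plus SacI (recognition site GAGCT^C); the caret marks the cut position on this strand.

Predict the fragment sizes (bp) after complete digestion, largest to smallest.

90, 65, 63, 22, 13, 13 bp

BglII sites (AGATCT) start at positions 19, 122, 185, 198.
BglII cuts after the first base of each site, so after positions 19, 122, 185, 198.
SacI sites (GAGCTC) start at positions 28, 216.
SacI cuts after base 5 of each site (before the last base), so after positions 32, 220.
Combined cut positions: 19, 32, 122, 185, 198, 220.
Circular molecule, 6 cuts → 6 fragments:
  20–32 → 13 bp
  33–122 → 90 bp
  123–185 → 63 bp
  186–198 → 13 bp
  199–220 → 22 bp
  221–266 then 1–19 → 46 + 19 = 65 bp
Sorted largest to smallest: 90, 65, 63, 22, 13, 13 bp.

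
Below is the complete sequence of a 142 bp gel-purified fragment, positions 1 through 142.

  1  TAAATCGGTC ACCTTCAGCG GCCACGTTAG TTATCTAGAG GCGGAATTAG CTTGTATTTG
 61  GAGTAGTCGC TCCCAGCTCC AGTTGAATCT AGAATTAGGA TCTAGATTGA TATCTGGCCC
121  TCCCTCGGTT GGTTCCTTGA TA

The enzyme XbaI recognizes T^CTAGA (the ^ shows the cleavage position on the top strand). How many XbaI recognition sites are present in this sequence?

3

TCTAGA occurs starting at positions 34, 88, 101.
XbaI cuts at 3 sites.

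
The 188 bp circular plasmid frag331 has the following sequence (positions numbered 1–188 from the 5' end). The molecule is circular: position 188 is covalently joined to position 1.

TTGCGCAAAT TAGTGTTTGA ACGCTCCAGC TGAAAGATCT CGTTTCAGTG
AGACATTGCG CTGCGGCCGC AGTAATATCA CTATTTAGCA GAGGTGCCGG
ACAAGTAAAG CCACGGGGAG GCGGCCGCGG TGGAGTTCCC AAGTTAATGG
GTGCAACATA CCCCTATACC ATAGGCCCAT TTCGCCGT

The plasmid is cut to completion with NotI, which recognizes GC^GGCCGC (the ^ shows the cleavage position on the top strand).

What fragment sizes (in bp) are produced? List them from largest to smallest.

130, 58 bp

NotI sites (GCGGCCGC) start at positions 63, 121.
NotI cuts after base 2 of each site, so after positions 64, 122.
Circular molecule, 2 cuts → 2 fragments:
  65–122 → 58 bp
  123–188 then 1–64 → 66 + 64 = 130 bp
Sorted largest to smallest: 130, 58 bp.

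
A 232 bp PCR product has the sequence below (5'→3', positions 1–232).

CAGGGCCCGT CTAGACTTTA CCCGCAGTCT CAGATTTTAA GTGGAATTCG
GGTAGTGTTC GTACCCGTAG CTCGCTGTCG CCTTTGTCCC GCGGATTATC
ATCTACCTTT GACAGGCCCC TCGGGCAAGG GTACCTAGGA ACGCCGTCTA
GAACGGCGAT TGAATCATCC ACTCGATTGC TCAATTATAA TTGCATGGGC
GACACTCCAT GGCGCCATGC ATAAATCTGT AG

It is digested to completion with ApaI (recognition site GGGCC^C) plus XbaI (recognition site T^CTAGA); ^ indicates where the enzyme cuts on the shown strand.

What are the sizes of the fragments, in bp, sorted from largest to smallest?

The ApaI site (GGGCCC) starts at position 3.
ApaI cuts after base 5 of each site (before the last base), so after position 7.
XbaI sites (TCTAGA) start at positions 10, 147.
XbaI cuts after the first base of each site, so after positions 10, 147.
Combined cut positions: 7, 10, 147.
Linear molecule, 3 cuts → 4 fragments:
  1–7 → 7 bp
  8–10 → 3 bp
  11–147 → 137 bp
  148–232 → 85 bp
Sorted largest to smallest: 137, 85, 7, 3 bp.

137, 85, 7, 3 bp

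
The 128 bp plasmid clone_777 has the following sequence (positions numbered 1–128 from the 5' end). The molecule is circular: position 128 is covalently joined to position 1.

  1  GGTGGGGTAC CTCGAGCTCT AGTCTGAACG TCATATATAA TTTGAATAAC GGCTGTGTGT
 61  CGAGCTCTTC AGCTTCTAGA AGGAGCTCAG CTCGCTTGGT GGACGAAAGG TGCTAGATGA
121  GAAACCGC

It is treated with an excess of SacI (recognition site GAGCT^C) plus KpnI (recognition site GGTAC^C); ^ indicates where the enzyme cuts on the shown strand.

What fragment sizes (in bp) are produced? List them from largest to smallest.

SacI sites (GAGCTC) start at positions 14, 62, 83.
SacI cuts after base 5 of each site (before the last base), so after positions 18, 66, 87.
The KpnI site (GGTACC) starts at position 6.
KpnI cuts after base 5 of each site (before the last base), so after position 10.
Combined cut positions: 10, 18, 66, 87.
Circular molecule, 4 cuts → 4 fragments:
  11–18 → 8 bp
  19–66 → 48 bp
  67–87 → 21 bp
  88–128 then 1–10 → 41 + 10 = 51 bp
Sorted largest to smallest: 51, 48, 21, 8 bp.

51, 48, 21, 8 bp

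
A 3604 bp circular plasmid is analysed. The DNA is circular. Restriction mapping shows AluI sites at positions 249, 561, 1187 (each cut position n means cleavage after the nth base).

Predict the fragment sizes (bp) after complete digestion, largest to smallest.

Circular molecule, 3 cuts → 3 fragments:
  561 − 249 = 312 bp
  1187 − 561 = 626 bp
  wrap: 3604 − 1187 + 249 = 2666 bp
Sorted largest to smallest: 2666, 626, 312 bp.

2666, 626, 312 bp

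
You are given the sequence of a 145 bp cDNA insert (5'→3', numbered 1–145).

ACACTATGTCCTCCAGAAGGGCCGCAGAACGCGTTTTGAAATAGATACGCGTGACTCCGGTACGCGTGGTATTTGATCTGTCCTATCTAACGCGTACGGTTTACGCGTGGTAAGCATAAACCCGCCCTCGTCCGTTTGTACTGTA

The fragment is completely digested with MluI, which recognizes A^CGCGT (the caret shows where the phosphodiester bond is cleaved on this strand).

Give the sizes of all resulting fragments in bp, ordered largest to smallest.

42, 29, 28, 18, 15, 13 bp

MluI sites (ACGCGT) start at positions 29, 47, 62, 90, 103.
MluI cuts after the first base of each site, so after positions 29, 47, 62, 90, 103.
Linear molecule, 5 cuts → 6 fragments:
  1–29 → 29 bp
  30–47 → 18 bp
  48–62 → 15 bp
  63–90 → 28 bp
  91–103 → 13 bp
  104–145 → 42 bp
Sorted largest to smallest: 42, 29, 28, 18, 15, 13 bp.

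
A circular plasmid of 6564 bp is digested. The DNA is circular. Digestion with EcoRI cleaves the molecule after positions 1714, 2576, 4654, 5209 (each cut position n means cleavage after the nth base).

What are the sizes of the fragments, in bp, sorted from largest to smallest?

3069, 2078, 862, 555 bp

Circular molecule, 4 cuts → 4 fragments:
  2576 − 1714 = 862 bp
  4654 − 2576 = 2078 bp
  5209 − 4654 = 555 bp
  wrap: 6564 − 5209 + 1714 = 3069 bp
Sorted largest to smallest: 3069, 2078, 862, 555 bp.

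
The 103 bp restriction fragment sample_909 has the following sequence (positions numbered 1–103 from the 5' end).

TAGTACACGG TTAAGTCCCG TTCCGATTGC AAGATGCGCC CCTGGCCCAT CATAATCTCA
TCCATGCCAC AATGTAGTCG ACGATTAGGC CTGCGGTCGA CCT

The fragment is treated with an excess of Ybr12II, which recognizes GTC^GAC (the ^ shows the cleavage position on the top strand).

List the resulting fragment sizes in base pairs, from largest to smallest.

Ybr12II sites (GTCGAC) start at positions 77, 96.
Ybr12II cuts after base 3 of each site, so after positions 79, 98.
Linear molecule, 2 cuts → 3 fragments:
  1–79 → 79 bp
  80–98 → 19 bp
  99–103 → 5 bp
Sorted largest to smallest: 79, 19, 5 bp.

79, 19, 5 bp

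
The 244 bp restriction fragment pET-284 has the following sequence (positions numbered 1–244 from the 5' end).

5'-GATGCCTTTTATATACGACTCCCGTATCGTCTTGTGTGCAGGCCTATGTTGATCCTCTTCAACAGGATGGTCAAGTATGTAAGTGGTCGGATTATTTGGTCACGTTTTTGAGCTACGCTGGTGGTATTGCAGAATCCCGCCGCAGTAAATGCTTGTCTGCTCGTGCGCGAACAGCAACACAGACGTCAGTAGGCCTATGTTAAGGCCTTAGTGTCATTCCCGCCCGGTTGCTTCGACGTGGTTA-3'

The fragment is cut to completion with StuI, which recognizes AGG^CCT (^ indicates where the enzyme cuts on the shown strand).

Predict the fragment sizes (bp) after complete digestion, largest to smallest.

151, 42, 39, 12 bp

StuI sites (AGGCCT) start at positions 40, 191, 203.
StuI cuts after base 3 of each site, so after positions 42, 193, 205.
Linear molecule, 3 cuts → 4 fragments:
  1–42 → 42 bp
  43–193 → 151 bp
  194–205 → 12 bp
  206–244 → 39 bp
Sorted largest to smallest: 151, 42, 39, 12 bp.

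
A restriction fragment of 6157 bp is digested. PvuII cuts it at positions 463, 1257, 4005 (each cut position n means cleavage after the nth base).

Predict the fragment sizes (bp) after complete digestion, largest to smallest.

Linear molecule, 3 cuts → 4 fragments:
  463 − 0 = 463 bp
  1257 − 463 = 794 bp
  4005 − 1257 = 2748 bp
  6157 − 4005 = 2152 bp
Sorted largest to smallest: 2748, 2152, 794, 463 bp.

2748, 2152, 794, 463 bp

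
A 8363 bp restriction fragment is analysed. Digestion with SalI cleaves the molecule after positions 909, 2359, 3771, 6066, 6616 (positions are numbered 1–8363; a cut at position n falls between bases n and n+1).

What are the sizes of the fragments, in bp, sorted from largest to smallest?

Linear molecule, 5 cuts → 6 fragments:
  909 − 0 = 909 bp
  2359 − 909 = 1450 bp
  3771 − 2359 = 1412 bp
  6066 − 3771 = 2295 bp
  6616 − 6066 = 550 bp
  8363 − 6616 = 1747 bp
Sorted largest to smallest: 2295, 1747, 1450, 1412, 909, 550 bp.

2295, 1747, 1450, 1412, 909, 550 bp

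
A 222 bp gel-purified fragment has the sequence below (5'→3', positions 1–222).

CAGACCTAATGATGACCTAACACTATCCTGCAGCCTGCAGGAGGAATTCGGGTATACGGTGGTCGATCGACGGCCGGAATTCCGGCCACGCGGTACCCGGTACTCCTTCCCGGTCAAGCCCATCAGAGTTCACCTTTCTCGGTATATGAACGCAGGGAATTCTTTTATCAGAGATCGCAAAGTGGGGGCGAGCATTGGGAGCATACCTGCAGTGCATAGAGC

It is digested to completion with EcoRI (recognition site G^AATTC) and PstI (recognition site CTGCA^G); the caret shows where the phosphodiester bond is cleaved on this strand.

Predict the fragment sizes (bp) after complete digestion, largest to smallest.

80, 54, 33, 32, 11, 7, 5 bp

EcoRI sites (GAATTC) start at positions 44, 77, 157.
EcoRI cuts after the first base of each site, so after positions 44, 77, 157.
PstI sites (CTGCAG) start at positions 28, 35, 207.
PstI cuts after base 5 of each site (before the last base), so after positions 32, 39, 211.
Combined cut positions: 32, 39, 44, 77, 157, 211.
Linear molecule, 6 cuts → 7 fragments:
  1–32 → 32 bp
  33–39 → 7 bp
  40–44 → 5 bp
  45–77 → 33 bp
  78–157 → 80 bp
  158–211 → 54 bp
  212–222 → 11 bp
Sorted largest to smallest: 80, 54, 33, 32, 11, 7, 5 bp.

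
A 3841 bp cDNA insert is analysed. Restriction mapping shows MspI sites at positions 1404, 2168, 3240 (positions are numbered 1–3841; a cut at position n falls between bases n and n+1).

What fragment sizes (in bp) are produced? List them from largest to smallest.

Linear molecule, 3 cuts → 4 fragments:
  1404 − 0 = 1404 bp
  2168 − 1404 = 764 bp
  3240 − 2168 = 1072 bp
  3841 − 3240 = 601 bp
Sorted largest to smallest: 1404, 1072, 764, 601 bp.

1404, 1072, 764, 601 bp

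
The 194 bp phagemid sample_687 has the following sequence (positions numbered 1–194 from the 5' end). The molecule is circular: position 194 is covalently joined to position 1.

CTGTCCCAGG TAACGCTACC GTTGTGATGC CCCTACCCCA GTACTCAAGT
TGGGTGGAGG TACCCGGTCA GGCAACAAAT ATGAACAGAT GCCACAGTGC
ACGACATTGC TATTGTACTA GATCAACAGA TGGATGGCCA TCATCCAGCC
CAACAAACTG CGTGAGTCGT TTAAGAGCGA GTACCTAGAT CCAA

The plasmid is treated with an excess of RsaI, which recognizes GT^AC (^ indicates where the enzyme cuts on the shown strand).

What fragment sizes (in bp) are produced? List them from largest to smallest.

RsaI sites (GTAC) start at positions 41, 60, 115, 181.
RsaI cuts after base 2 of each site, so after positions 42, 61, 116, 182.
Circular molecule, 4 cuts → 4 fragments:
  43–61 → 19 bp
  62–116 → 55 bp
  117–182 → 66 bp
  183–194 then 1–42 → 12 + 42 = 54 bp
Sorted largest to smallest: 66, 55, 54, 19 bp.

66, 55, 54, 19 bp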